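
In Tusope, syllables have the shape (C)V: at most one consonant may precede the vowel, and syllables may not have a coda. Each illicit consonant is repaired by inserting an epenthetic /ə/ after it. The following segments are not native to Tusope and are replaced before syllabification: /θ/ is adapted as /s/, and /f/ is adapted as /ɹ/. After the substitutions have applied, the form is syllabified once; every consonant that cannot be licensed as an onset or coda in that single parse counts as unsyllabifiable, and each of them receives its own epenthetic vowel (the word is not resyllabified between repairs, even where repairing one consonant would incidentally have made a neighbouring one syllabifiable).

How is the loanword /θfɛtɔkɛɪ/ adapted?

Substitution: /θ/ → /s/, /f/ → /ɹ/, giving /sɹɛtɔkɛɪ/.
Under (C)V, the unsyllabifiable consonants are /s/ (no codas are permitted; onsets are limited to one consonant).
Inserting the epenthetic vowel yields /s/ → /sə/.

səɹɛtɔkɛɪ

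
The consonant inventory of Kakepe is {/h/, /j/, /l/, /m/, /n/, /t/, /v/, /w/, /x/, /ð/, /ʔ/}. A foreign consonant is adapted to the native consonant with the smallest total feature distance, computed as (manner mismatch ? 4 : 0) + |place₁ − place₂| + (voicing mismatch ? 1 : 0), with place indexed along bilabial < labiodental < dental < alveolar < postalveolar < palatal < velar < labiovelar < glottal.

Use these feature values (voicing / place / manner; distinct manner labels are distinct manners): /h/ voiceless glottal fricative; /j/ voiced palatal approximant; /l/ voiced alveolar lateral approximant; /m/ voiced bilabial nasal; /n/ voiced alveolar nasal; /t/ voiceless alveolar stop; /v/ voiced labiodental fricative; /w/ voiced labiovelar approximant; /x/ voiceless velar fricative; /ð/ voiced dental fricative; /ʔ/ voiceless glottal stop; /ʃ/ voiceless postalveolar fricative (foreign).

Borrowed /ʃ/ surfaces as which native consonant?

/x/ is closest: same manner (fricative), place distance 2 (postalveolar→velar), same voicing; total 2. Next closest is /ð/ at distance 3.

x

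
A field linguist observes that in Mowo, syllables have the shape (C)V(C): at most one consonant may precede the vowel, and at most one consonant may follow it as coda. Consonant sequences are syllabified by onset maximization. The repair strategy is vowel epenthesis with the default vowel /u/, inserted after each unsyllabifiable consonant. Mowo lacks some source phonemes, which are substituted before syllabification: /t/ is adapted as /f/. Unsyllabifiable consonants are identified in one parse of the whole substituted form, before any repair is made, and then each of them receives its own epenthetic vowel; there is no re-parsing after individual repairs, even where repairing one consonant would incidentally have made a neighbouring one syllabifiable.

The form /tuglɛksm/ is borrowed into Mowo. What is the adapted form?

Substitution: /t/ → /f/, giving /fuglɛksm/.
The consonants /s/, /m/ cannot be parsed into a legal (C)V(C) syllable (at most one coda consonant is licensed; onsets are limited to one consonant).
Inserting the epenthetic vowel yields /s/ → /su/, /m/ → /mu/.

fuglɛksumu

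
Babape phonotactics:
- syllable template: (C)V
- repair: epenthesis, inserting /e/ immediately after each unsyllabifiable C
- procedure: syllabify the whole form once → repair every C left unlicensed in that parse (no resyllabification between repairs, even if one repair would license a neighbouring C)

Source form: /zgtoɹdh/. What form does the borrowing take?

The consonants /z/, /g/, /ɹ/, /d/, /h/ cannot be parsed into a legal (C)V syllable (no codas are permitted; onsets are limited to one consonant).
Each unlicensed consonant becomes the onset of a new syllable: /z/ → /ze/, /g/ → /ge/, /ɹ/ → /ɹe/, /d/ → /de/, /h/ → /he/.

zegetoɹedehe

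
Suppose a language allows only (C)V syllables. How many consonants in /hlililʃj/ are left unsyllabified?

4

Syllabifying with onset maximization leaves /h/, /l/, /ʃ/, /j/ stranded (no codas are permitted; onsets are limited to one consonant).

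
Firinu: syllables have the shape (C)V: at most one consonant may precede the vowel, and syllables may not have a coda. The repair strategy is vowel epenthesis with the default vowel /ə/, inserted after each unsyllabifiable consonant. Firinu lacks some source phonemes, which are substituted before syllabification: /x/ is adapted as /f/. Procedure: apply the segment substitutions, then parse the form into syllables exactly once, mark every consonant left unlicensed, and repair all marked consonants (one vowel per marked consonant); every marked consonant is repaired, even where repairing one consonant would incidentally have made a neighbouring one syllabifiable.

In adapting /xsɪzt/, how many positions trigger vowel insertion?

After substitution the input is /fsɪzt/.
The unsyllabifiable consonants are /f/, /z/, /t/; each receives one epenthetic vowel.

3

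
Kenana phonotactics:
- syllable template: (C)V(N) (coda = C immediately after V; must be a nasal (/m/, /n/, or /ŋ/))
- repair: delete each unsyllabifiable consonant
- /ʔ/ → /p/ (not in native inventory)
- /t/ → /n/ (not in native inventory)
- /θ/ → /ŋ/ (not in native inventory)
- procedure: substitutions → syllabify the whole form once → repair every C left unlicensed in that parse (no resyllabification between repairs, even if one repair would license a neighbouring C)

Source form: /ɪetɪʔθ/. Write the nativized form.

Substitution: /t/ → /n/, /ʔ/ → /p/, /θ/ → /ŋ/, giving /ɪenɪpŋ/.
Syllabifying with onset maximization leaves /p/, /ŋ/ stranded (only a nasal (/m/, /n/, or /ŋ/) is licensed in coda position; onsets are limited to one consonant).
Each unlicensed consonant is deleted: /p/, /ŋ/.

ɪenɪ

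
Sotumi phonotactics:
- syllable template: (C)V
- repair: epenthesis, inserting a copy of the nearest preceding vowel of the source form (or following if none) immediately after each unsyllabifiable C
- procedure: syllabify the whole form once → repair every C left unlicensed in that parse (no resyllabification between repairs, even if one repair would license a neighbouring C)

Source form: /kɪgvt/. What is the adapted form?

Syllabifying with onset maximization leaves /g/, /v/, /t/ stranded (no codas are permitted; onsets are limited to one consonant).
Each unlicensed consonant becomes the onset of a new syllable: /g/ → /gɪ/, /v/ → /vɪ/, /t/ → /tɪ/.

kɪgɪvɪtɪ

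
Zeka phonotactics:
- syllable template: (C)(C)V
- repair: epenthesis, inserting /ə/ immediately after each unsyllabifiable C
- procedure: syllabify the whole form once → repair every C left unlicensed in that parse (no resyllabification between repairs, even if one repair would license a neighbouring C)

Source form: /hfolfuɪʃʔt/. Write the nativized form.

The consonants /ʃ/, /ʔ/, /t/ cannot be parsed into a legal (C)(C)V syllable (no codas are permitted; onsets may contain at most 2 consonants).
Epenthesis after each stranded consonant: /ʃ/ → /ʃə/, /ʔ/ → /ʔə/, /t/ → /tə/.

hfolfuɪʃəʔətə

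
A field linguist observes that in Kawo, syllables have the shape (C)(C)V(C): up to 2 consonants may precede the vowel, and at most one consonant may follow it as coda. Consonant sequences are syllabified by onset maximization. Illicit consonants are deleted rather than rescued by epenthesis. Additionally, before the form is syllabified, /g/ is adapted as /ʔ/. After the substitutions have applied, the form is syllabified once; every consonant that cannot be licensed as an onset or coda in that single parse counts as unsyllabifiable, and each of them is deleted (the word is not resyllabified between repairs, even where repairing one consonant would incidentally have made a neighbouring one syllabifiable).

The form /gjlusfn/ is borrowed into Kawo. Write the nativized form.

jlus

Substitution: /g/ → /ʔ/, giving /ʔjlusfn/.
Under (C)(C)V(C), the unsyllabifiable consonants are /ʔ/, /f/, /n/ (at most one coda consonant is licensed; onsets may contain at most 2 consonants).
Deletion applies to /ʔ/, /f/, /n/.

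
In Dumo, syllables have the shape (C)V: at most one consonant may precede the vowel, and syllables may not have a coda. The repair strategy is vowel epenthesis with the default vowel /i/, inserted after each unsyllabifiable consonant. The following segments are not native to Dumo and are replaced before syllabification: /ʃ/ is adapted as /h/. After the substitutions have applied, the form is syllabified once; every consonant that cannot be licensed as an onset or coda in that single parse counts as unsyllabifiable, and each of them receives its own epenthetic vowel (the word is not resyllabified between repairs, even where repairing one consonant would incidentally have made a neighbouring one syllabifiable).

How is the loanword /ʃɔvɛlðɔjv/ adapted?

hɔvɛliðɔjivi

Substitution: /ʃ/ → /h/, giving /hɔvɛlðɔjv/.
Syllabifying with onset maximization leaves /l/, /j/, /v/ stranded (no codas are permitted; onsets are limited to one consonant).
Epenthesis after each stranded consonant: /l/ → /li/, /j/ → /ji/, /v/ → /vi/.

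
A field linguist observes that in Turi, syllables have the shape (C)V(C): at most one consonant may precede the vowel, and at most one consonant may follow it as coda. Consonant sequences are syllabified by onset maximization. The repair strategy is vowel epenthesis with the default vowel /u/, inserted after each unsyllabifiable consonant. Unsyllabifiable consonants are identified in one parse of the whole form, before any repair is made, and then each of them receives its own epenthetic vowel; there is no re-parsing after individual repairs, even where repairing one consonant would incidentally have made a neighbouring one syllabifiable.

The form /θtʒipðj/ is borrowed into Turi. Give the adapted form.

θutuʒipðuju

Under (C)V(C), the unsyllabifiable consonants are /θ/, /t/, /ð/, /j/ (at most one coda consonant is licensed; onsets are limited to one consonant).
Each unlicensed consonant becomes the onset of a new syllable: /θ/ → /θu/, /t/ → /tu/, /ð/ → /ðu/, /j/ → /ju/.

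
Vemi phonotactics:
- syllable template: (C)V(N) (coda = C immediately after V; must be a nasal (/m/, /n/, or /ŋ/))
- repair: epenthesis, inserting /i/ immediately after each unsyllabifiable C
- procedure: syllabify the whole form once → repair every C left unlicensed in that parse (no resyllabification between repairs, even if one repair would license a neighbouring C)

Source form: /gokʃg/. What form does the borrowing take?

Under (C)V(N), the unsyllabifiable consonants are /k/, /ʃ/, /g/ (only a nasal (/m/, /n/, or /ŋ/) is licensed in coda position; onsets are limited to one consonant).
Inserting the epenthetic vowel yields /k/ → /ki/, /ʃ/ → /ʃi/, /g/ → /gi/.

gokiʃigi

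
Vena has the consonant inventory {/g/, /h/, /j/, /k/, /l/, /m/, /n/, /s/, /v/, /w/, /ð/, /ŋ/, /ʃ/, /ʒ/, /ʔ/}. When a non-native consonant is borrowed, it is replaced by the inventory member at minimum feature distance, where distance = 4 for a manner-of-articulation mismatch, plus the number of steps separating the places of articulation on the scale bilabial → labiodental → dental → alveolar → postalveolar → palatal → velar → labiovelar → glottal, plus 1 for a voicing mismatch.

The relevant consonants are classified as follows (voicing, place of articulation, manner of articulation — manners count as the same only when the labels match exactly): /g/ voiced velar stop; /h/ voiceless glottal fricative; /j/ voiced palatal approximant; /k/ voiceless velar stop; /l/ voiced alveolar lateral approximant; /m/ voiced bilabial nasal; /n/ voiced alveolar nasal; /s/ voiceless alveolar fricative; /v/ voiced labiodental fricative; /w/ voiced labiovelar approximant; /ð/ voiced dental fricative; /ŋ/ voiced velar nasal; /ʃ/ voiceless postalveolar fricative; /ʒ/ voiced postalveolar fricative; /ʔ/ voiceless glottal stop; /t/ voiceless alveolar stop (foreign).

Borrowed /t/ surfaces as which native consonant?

/k/ is closest: same manner (stop), place distance 3 (alveolar→velar), same voicing; total 3. Next closest is /g/ at distance 4.

k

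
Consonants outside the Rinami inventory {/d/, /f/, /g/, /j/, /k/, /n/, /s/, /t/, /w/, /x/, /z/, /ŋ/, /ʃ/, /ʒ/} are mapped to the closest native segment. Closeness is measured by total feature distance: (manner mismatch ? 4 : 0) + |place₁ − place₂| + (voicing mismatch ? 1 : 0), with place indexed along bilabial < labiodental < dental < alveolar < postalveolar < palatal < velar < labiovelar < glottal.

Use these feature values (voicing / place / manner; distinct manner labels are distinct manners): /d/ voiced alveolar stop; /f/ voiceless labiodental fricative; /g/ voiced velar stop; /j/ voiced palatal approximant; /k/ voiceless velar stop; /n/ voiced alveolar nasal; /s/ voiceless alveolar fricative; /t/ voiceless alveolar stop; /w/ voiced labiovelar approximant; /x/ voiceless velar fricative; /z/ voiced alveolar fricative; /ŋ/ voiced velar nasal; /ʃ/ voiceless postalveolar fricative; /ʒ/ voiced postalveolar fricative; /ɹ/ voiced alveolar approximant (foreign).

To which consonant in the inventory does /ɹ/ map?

/j/ is closest: same manner (approximant), place distance 2 (alveolar→palatal), same voicing; total 2. Next closest is /d/ at distance 4.

j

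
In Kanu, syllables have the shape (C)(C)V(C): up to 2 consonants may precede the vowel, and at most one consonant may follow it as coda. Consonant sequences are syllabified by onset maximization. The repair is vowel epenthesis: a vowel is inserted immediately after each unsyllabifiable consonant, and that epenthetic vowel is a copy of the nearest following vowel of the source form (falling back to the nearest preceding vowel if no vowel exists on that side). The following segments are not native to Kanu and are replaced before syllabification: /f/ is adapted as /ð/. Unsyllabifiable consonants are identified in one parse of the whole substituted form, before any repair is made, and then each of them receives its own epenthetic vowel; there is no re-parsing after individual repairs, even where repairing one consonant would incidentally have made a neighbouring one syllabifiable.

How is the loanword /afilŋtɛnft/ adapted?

aðilŋtɛnðɛtɛ

Substitution: /f/ → /ð/, giving /aðilŋtɛnðt/.
The consonants /ð/, /t/ cannot be parsed into a legal (C)(C)V(C) syllable (at most one coda consonant is licensed; onsets may contain at most 2 consonants).
Each unlicensed consonant becomes the onset of a new syllable: /ð/ → /ðɛ/, /t/ → /tɛ/.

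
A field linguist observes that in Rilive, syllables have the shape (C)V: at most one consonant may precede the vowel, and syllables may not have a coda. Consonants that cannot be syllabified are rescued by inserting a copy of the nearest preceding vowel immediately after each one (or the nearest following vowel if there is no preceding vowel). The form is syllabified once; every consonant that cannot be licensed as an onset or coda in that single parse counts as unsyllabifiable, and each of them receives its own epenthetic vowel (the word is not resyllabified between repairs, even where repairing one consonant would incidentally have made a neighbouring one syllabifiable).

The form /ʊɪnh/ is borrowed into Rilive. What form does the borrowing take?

Syllabifying with onset maximization leaves /n/, /h/ stranded (no codas are permitted; onsets are limited to one consonant).
Each unlicensed consonant becomes the onset of a new syllable: /n/ → /nɪ/, /h/ → /hɪ/.

ʊɪnɪhɪ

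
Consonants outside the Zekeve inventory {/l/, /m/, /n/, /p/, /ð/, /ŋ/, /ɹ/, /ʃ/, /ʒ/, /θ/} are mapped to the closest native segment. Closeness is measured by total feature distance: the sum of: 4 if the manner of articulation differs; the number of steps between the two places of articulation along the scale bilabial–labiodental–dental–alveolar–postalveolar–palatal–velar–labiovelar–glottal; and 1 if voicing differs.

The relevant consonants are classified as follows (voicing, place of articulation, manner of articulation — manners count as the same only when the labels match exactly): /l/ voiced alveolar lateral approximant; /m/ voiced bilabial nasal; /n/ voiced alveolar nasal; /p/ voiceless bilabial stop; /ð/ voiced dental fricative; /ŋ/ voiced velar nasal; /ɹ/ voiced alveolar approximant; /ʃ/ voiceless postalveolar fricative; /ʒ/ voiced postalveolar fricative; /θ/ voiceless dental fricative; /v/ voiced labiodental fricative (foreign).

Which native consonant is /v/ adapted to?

ð

/ð/ is closest: same manner (fricative), place distance 1 (labiodental→dental), same voicing; total 1. Next closest is /θ/ at distance 2.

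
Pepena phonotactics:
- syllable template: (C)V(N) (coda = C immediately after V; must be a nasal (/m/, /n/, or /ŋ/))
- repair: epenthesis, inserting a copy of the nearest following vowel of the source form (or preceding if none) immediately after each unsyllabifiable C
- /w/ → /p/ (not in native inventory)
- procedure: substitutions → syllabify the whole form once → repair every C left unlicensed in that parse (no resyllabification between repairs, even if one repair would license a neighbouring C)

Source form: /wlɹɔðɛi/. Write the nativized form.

Substitution: /w/ → /p/, giving /plɹɔðɛi/.
Syllabifying with onset maximization leaves /p/, /l/ stranded (only a nasal (/m/, /n/, or /ŋ/) is licensed in coda position; onsets are limited to one consonant).
Epenthesis after each stranded consonant: /p/ → /pɔ/, /l/ → /lɔ/.

pɔlɔɹɔðɛi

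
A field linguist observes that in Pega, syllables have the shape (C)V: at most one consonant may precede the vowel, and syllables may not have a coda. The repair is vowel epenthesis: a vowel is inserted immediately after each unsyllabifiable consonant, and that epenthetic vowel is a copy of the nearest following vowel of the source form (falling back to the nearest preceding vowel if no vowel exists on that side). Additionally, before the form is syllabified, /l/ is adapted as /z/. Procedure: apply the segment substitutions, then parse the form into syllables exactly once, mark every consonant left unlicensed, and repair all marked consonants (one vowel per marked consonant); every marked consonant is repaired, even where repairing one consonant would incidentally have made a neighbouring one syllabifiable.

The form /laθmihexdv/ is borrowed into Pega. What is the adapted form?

zaθimihexedeve

Substitution: /l/ → /z/, giving /zaθmihexdv/.
Under (C)V, the unsyllabifiable consonants are /θ/, /x/, /d/, /v/ (no codas are permitted; onsets are limited to one consonant).
Inserting the epenthetic vowel yields /θ/ → /θi/, /x/ → /xe/, /d/ → /de/, /v/ → /ve/.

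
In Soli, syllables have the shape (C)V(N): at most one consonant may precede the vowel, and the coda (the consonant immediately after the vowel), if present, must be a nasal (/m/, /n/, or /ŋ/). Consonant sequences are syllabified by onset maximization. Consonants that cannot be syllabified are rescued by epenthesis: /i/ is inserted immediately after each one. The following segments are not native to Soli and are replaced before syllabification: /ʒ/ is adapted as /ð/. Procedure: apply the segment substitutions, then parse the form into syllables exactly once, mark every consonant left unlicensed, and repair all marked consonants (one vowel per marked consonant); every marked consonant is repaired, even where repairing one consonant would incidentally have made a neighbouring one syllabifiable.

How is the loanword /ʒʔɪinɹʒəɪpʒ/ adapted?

ðiʔɪinɹiðəɪpiði

Substitution: /ʒ/ → /ð/, giving /ðʔɪinɹðəɪpð/.
Syllabifying with onset maximization leaves /ð/, /ɹ/, /p/, /ð/ stranded (only a nasal (/m/, /n/, or /ŋ/) is licensed in coda position; onsets are limited to one consonant).
Epenthesis after each stranded consonant: /ð/ → /ði/, /ɹ/ → /ɹi/, /p/ → /pi/, /ð/ → /ði/.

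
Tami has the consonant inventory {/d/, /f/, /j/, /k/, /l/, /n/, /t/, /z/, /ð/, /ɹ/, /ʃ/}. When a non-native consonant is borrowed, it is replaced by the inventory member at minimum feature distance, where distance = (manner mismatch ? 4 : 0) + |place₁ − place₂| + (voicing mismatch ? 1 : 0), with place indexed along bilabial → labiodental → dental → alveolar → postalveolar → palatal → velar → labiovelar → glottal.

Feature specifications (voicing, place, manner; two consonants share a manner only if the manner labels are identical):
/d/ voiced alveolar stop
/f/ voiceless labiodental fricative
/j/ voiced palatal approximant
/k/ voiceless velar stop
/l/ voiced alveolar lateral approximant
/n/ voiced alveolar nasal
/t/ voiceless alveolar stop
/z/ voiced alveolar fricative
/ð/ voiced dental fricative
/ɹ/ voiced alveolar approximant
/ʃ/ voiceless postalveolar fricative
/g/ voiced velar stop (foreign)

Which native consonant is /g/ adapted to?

k

/k/ is closest: same manner (stop), place distance 0 (velar→velar), voicing differs (+1); total 1. Next closest is /d/ at distance 3.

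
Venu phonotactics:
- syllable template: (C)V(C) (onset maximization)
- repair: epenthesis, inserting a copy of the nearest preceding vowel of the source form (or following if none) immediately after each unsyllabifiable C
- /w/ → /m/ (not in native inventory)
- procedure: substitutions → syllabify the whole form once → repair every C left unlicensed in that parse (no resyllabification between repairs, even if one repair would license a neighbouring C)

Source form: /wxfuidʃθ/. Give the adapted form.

Substitution: /w/ → /m/, giving /mxfuidʃθ/.
The consonants /m/, /x/, /ʃ/, /θ/ cannot be parsed into a legal (C)V(C) syllable (at most one coda consonant is licensed; onsets are limited to one consonant).
Each unlicensed consonant becomes the onset of a new syllable: /m/ → /mu/, /x/ → /xu/, /ʃ/ → /ʃi/, /θ/ → /θi/.

muxufuidʃiθi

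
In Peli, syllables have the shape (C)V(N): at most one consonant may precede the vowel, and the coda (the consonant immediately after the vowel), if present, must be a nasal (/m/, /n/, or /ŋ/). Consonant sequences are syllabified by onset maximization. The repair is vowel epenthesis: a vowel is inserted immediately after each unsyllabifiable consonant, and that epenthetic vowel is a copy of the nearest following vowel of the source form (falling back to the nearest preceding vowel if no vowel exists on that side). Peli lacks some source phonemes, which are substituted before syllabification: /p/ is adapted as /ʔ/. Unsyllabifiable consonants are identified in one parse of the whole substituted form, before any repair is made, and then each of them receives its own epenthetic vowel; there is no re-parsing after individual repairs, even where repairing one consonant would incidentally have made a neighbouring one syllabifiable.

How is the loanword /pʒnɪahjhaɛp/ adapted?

ʔɪʒɪnɪahajahaɛʔɛ

Substitution: /p/ → /ʔ/, giving /ʔʒnɪahjhaɛʔ/.
Syllabifying with onset maximization leaves /ʔ/, /ʒ/, /h/, /j/, /ʔ/ stranded (only a nasal (/m/, /n/, or /ŋ/) is licensed in coda position; onsets are limited to one consonant).
Epenthesis after each stranded consonant: /ʔ/ → /ʔɪ/, /ʒ/ → /ʒɪ/, /h/ → /ha/, /j/ → /ja/, /ʔ/ → /ʔɛ/.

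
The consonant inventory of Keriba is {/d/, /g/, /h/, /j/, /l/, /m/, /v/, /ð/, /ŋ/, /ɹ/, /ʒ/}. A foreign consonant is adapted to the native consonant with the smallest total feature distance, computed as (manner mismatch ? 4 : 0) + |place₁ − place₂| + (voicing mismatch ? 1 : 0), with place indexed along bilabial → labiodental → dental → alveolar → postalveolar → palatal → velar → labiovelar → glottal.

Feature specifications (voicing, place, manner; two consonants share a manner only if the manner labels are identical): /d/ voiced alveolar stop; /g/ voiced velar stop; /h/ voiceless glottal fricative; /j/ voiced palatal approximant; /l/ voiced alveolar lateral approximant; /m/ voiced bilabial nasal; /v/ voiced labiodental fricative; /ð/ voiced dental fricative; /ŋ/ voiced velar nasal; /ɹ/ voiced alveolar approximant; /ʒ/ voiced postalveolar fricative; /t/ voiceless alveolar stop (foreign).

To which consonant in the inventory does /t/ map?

/d/ is closest: same manner (stop), place distance 0 (alveolar→alveolar), voicing differs (+1); total 1. Next closest is /g/ at distance 4.

d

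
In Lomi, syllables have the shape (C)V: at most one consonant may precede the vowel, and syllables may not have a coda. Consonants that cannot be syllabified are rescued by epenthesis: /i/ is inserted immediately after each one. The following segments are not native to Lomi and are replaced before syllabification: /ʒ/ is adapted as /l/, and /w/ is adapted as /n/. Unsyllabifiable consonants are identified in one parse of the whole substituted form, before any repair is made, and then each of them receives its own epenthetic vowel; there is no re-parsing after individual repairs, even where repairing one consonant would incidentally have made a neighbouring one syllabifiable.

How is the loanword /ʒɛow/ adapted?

lɛoni

Substitution: /ʒ/ → /l/, /w/ → /n/, giving /lɛon/.
Under (C)V, the unsyllabifiable consonants are /n/ (no codas are permitted; onsets are limited to one consonant).
Epenthesis after each stranded consonant: /n/ → /ni/.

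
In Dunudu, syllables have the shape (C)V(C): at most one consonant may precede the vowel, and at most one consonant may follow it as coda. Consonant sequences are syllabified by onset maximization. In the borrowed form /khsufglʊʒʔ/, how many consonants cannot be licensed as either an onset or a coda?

4

Under (C)V(C), the unsyllabifiable consonants are /k/, /h/, /g/, /ʔ/ (at most one coda consonant is licensed; onsets are limited to one consonant).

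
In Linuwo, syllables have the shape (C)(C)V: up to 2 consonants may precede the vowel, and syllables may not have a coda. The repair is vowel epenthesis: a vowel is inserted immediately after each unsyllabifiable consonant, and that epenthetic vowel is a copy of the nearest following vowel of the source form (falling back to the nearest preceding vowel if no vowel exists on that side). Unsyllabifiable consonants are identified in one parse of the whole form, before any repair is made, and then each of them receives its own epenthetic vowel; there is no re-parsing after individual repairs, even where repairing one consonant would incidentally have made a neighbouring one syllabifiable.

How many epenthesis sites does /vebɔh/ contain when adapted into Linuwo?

The unsyllabifiable consonants are /h/; each receives one epenthetic vowel.

1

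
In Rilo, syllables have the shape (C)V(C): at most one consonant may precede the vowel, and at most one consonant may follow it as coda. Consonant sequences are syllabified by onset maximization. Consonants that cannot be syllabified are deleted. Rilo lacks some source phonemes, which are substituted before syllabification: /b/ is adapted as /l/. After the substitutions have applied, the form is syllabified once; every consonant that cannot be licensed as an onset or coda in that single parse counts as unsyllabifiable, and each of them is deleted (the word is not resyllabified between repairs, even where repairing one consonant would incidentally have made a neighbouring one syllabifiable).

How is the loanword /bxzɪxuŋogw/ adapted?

zɪxuŋog

Substitution: /b/ → /l/, giving /lxzɪxuŋogw/.
Under (C)V(C), the unsyllabifiable consonants are /l/, /x/, /w/ (at most one coda consonant is licensed; onsets are limited to one consonant).
Each unlicensed consonant is deleted: /l/, /x/, /w/.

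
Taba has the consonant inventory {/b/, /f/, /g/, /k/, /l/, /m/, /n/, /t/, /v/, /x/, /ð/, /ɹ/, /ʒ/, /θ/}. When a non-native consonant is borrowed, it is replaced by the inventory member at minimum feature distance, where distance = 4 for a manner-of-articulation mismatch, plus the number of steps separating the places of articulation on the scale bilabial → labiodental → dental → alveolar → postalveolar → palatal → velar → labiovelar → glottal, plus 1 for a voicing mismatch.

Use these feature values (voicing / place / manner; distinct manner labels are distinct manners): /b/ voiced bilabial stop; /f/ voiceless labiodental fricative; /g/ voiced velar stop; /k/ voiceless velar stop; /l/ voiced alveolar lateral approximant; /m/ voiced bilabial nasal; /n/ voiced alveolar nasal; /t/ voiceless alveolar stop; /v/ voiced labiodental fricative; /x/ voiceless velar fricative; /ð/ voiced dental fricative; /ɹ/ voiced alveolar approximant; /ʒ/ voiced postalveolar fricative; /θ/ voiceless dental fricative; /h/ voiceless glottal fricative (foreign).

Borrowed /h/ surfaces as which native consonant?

x

/x/ is closest: same manner (fricative), place distance 2 (glottal→velar), same voicing; total 2. Next closest is /ʒ/ at distance 5.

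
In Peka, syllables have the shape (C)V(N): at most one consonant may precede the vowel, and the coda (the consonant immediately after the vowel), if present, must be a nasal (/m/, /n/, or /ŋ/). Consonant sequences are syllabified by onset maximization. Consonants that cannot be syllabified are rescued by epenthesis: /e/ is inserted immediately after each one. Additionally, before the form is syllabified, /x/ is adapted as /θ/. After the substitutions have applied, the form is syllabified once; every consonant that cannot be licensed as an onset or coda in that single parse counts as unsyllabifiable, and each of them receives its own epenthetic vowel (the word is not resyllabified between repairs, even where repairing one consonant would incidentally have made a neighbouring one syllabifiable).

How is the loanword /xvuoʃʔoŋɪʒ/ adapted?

Substitution: /x/ → /θ/, giving /θvuoʃʔoŋɪʒ/.
The consonants /θ/, /ʃ/, /ʒ/ cannot be parsed into a legal (C)V(N) syllable (only a nasal (/m/, /n/, or /ŋ/) is licensed in coda position; onsets are limited to one consonant).
Inserting the epenthetic vowel yields /θ/ → /θe/, /ʃ/ → /ʃe/, /ʒ/ → /ʒe/.

θevuoʃeʔoŋɪʒe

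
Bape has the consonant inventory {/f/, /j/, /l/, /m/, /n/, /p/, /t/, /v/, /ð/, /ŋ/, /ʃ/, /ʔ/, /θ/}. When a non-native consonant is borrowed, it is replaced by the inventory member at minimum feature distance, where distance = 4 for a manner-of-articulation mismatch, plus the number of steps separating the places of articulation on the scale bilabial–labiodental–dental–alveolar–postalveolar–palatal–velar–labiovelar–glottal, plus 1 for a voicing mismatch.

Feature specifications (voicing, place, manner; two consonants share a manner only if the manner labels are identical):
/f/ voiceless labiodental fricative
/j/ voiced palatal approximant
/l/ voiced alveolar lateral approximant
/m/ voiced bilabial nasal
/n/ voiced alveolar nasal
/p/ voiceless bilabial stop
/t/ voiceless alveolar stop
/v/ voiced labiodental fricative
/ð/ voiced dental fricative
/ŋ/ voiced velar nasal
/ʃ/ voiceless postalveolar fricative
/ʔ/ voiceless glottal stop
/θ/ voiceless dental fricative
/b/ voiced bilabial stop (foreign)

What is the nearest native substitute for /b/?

p

/p/ is closest: same manner (stop), place distance 0 (bilabial→bilabial), voicing differs (+1); total 1. Next closest is /m/ at distance 4.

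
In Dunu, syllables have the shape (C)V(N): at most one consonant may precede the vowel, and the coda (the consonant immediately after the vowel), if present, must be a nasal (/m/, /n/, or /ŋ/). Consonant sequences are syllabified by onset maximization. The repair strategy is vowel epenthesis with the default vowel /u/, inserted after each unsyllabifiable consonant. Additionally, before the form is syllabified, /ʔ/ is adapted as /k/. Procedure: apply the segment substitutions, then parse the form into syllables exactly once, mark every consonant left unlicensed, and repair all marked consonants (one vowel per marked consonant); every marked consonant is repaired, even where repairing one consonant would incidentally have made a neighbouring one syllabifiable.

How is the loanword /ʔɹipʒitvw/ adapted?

kuɹipuʒituvuwu

Substitution: /ʔ/ → /k/, giving /kɹipʒitvw/.
Under (C)V(N), the unsyllabifiable consonants are /k/, /p/, /t/, /v/, /w/ (only a nasal (/m/, /n/, or /ŋ/) is licensed in coda position; onsets are limited to one consonant).
Epenthesis after each stranded consonant: /k/ → /ku/, /p/ → /pu/, /t/ → /tu/, /v/ → /vu/, /w/ → /wu/.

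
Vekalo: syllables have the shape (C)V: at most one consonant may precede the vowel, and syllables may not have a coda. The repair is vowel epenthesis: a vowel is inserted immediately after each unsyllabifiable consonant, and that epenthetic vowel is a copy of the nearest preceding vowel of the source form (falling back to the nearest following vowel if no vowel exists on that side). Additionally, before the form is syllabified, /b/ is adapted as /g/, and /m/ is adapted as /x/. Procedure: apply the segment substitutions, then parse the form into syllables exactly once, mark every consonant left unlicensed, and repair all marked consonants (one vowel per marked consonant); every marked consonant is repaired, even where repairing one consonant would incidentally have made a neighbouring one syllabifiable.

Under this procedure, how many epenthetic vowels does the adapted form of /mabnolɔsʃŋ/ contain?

After substitution the input is /xagnolɔsʃŋ/.
The unsyllabifiable consonants are /g/, /s/, /ʃ/, /ŋ/; each receives one epenthetic vowel.

4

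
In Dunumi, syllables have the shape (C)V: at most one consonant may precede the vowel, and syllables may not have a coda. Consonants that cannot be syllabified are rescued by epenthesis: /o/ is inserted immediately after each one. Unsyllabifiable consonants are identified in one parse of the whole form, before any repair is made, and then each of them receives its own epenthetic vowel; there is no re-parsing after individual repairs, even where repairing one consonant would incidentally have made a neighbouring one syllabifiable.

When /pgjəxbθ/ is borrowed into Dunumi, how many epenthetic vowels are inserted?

The unsyllabifiable consonants are /p/, /g/, /x/, /b/, /θ/; each receives one epenthetic vowel.

5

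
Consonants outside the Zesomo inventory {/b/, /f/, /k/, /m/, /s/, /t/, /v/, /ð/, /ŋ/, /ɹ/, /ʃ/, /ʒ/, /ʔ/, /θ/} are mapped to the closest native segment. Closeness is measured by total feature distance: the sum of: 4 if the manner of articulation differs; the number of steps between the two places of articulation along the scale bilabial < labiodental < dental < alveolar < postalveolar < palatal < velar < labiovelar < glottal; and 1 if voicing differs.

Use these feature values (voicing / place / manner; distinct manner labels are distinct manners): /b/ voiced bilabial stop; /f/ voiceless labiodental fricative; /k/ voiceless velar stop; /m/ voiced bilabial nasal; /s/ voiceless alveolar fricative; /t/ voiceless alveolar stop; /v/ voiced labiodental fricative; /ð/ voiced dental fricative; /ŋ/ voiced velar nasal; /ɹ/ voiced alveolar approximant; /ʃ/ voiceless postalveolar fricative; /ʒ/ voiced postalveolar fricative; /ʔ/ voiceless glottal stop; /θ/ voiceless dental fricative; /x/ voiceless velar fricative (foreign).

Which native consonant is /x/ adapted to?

/ʃ/ is closest: same manner (fricative), place distance 2 (velar→postalveolar), same voicing; total 2. Next closest is /s/ at distance 3.

ʃ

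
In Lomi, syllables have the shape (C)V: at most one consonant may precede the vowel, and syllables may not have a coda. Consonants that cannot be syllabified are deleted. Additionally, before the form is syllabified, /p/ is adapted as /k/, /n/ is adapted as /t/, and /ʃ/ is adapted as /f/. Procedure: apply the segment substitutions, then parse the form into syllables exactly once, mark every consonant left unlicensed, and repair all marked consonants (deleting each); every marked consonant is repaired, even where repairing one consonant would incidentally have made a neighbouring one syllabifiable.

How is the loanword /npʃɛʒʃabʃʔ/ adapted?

Substitution: /n/ → /t/, /p/ → /k/, /ʃ/ → /f/, giving /tkfɛʒfabfʔ/.
Syllabifying with onset maximization leaves /t/, /k/, /ʒ/, /b/, /f/, /ʔ/ stranded (no codas are permitted; onsets are limited to one consonant).
Deleting the stranded consonants removes /t/, /k/, /ʒ/, /b/, /f/, /ʔ/.

fɛfa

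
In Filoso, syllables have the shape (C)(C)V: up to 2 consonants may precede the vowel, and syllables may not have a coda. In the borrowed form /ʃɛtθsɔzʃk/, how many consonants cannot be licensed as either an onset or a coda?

4

Under (C)(C)V, the unsyllabifiable consonants are /t/, /z/, /ʃ/, /k/ (no codas are permitted; onsets may contain at most 2 consonants).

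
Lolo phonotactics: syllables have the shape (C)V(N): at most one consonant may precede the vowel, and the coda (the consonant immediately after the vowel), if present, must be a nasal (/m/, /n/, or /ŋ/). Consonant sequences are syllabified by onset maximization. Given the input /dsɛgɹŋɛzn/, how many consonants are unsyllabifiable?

Syllabifying with onset maximization leaves /d/, /g/, /ɹ/, /z/, /n/ stranded (only a nasal (/m/, /n/, or /ŋ/) is licensed in coda position; onsets are limited to one consonant).

5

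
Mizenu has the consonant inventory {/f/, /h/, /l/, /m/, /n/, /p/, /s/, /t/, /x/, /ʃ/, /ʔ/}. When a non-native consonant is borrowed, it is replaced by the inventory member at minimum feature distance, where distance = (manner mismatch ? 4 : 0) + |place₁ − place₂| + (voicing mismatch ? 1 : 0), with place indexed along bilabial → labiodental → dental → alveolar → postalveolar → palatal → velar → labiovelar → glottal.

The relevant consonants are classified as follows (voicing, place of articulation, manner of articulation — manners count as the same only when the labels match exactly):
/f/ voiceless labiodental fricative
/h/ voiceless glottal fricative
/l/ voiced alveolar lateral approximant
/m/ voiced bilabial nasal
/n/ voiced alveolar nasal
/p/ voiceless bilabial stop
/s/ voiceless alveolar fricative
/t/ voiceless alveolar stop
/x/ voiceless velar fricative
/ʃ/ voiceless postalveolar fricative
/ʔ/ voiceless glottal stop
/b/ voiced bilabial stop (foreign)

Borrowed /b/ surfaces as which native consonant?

p

/p/ is closest: same manner (stop), place distance 0 (bilabial→bilabial), voicing differs (+1); total 1. Next closest is /m/ at distance 4.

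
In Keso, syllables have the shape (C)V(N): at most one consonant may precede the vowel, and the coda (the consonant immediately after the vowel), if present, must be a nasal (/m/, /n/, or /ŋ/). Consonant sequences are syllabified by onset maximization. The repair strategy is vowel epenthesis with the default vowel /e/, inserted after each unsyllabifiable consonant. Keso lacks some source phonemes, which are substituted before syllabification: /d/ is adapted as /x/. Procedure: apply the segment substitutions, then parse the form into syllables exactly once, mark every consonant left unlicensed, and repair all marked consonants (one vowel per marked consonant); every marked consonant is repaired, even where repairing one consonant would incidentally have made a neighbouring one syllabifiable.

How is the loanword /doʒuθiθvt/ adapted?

xoʒuθiθevete

Substitution: /d/ → /x/, giving /xoʒuθiθvt/.
Syllabifying with onset maximization leaves /θ/, /v/, /t/ stranded (only a nasal (/m/, /n/, or /ŋ/) is licensed in coda position; onsets are limited to one consonant).
Inserting the epenthetic vowel yields /θ/ → /θe/, /v/ → /ve/, /t/ → /te/.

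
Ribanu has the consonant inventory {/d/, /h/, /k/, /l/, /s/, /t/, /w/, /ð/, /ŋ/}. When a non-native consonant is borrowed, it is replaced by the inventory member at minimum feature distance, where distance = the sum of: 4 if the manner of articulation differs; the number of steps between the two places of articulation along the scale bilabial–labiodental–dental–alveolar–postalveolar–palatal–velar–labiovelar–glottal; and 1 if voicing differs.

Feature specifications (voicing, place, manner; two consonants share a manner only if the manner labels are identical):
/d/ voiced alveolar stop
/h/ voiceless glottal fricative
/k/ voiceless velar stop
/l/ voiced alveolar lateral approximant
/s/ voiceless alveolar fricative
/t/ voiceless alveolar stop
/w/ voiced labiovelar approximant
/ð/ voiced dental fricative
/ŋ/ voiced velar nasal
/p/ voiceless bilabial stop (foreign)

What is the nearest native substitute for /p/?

/t/ is closest: same manner (stop), place distance 3 (bilabial→alveolar), same voicing; total 3. Next closest is /d/ at distance 4.

t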